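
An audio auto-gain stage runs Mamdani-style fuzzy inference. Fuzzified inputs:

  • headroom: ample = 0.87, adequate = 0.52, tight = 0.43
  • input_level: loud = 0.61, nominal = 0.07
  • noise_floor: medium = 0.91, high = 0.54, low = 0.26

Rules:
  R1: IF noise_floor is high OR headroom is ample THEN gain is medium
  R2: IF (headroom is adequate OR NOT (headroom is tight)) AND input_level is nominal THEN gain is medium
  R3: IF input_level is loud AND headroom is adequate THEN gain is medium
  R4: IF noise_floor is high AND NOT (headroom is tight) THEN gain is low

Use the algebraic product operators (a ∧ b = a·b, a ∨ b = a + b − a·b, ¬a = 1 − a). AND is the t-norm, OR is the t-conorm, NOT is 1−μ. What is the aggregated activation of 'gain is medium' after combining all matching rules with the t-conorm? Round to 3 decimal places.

0.961

R1: high=0.54, ample=0.87; OR[a + b − a·b] → w = 0.9402
R2: (adequate=0.52 OR ¬tight=1−0.43=0.57) = 0.7936; AND[a·b] with nominal=0.07 → w = 0.0556
R3: loud=0.61, adequate=0.52; AND[a·b] → w = 0.3172
R4: high=0.54, ¬tight=1−0.43=0.57; AND[a·b] → w = 0.3078
Rules with consequent 'medium': {R1, R2, R3} → strengths 0.9402, 0.0556, 0.3172
Aggregate via t-conorm [a + b − a·b]: 0.9614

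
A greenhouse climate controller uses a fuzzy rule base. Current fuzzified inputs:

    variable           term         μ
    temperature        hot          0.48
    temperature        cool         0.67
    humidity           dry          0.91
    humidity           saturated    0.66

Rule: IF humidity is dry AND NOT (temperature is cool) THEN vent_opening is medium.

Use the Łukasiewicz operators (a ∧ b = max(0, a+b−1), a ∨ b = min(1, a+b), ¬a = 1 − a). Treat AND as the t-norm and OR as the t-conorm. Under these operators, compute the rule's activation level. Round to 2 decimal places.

firing strength: dry=0.91, ¬cool=1−0.67=0.33; AND[max(0, a+b−1)] → w = 0.24

0.24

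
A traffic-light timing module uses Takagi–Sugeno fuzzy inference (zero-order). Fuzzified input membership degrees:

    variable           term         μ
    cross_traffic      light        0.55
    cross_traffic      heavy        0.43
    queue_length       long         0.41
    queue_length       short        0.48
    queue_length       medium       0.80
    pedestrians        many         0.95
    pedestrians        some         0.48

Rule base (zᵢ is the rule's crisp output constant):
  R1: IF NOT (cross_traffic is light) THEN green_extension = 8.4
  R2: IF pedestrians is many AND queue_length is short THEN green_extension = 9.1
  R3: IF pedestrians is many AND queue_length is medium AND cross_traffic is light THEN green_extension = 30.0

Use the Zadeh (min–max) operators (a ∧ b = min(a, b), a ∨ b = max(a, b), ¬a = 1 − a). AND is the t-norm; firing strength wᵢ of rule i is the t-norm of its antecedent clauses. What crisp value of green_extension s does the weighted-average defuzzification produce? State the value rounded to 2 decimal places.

16.65

R1 (z=8.4): ¬light=1−0.55=0.45 → w = 0.45
R2 (z=9.1): many=0.95, short=0.48; AND[min(a, b)] → w = 0.48
R3 (z=30.0): many=0.95, medium=0.80, light=0.55; AND[min(a, b)] → w = 0.55
Weighted average = (0.45·8.4 + 0.48·9.1 + 0.55·30.0) / (0.45 + 0.48 + 0.55)
  = 24.6480 / 1.4800 = 16.65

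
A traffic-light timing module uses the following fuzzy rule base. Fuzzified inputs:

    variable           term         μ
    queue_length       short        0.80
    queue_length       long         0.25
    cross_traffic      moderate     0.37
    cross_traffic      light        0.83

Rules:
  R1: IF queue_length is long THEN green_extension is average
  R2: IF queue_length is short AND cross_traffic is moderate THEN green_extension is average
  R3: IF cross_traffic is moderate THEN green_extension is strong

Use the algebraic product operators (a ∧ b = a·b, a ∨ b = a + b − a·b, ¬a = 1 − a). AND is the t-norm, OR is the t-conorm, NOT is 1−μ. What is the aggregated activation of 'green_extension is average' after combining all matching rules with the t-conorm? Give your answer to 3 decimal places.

0.472

R1: long=0.25 → w = 0.2500
R2: short=0.80, moderate=0.37; AND[a·b] → w = 0.2960
R3: moderate=0.37 → w = 0.3700
Rules with consequent 'average': {R1, R2} → strengths 0.2500, 0.2960
Aggregate via t-conorm [a + b − a·b]: 0.4720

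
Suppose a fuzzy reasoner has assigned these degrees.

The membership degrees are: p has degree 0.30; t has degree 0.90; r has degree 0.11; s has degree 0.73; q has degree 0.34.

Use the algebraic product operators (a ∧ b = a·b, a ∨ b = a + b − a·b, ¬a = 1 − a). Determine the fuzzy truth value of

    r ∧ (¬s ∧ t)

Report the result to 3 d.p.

0.027

¬s = 1 − 0.7300 = 0.2700
¬s ∧ t = a·b on (0.2700, 0.9000) = 0.2430
r ∧ (¬s ∧ t) = a·b on (0.1100, 0.2430) = 0.0267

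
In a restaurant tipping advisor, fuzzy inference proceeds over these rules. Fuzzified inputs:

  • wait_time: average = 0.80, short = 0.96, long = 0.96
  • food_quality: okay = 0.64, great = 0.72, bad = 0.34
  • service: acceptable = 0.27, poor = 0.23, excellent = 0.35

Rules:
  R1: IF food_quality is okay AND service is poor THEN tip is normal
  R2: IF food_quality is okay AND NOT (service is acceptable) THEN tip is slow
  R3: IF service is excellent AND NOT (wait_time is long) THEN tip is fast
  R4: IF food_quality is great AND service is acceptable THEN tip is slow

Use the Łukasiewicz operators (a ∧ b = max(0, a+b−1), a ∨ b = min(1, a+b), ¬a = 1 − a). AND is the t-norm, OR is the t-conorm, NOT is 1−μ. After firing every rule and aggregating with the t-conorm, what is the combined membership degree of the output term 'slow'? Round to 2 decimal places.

0.37

R1: okay=0.64, poor=0.23; AND[max(0, a+b−1)] → w = 0.00
R2: okay=0.64, ¬acceptable=1−0.27=0.73; AND[max(0, a+b−1)] → w = 0.37
R3: excellent=0.35, ¬long=1−0.96=0.04; AND[max(0, a+b−1)] → w = 0.00
R4: great=0.72, acceptable=0.27; AND[max(0, a+b−1)] → w = 0.00
Rules with consequent 'slow': {R2, R4} → strengths 0.37, 0.00
Aggregate via t-conorm [min(1, a+b)]: 0.37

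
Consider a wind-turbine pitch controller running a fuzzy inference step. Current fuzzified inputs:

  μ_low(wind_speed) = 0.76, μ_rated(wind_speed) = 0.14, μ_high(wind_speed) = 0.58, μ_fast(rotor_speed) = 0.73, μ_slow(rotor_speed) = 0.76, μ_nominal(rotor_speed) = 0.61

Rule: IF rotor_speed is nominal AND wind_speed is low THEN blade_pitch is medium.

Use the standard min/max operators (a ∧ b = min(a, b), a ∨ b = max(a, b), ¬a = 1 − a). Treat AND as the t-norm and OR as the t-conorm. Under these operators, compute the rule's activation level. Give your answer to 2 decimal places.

firing strength: nominal=0.61, low=0.76; AND[min(a, b)] → w = 0.61

0.61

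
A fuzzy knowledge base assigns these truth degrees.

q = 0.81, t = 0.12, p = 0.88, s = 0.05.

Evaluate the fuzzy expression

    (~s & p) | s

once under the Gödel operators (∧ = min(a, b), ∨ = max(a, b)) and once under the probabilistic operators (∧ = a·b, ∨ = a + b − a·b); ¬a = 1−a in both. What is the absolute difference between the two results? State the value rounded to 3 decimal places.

Under Gödel:
  ~s = 1 − 0.05 = 0.95
  ~s & p = min(a, b) on (0.95, 0.88) = 0.88
  (~s & p) | s = max(a, b) on (0.88, 0.05) = 0.88
  → value = 0.8800
Under probabilistic:
  ~s = 1 − 0.0500 = 0.9500
  ~s & p = a·b on (0.9500, 0.8800) = 0.8360
  (~s & p) | s = a + b − a·b on (0.8360, 0.0500) = 0.8442
  → value = 0.8442
|0.8800 − 0.8442| = 0.036

0.036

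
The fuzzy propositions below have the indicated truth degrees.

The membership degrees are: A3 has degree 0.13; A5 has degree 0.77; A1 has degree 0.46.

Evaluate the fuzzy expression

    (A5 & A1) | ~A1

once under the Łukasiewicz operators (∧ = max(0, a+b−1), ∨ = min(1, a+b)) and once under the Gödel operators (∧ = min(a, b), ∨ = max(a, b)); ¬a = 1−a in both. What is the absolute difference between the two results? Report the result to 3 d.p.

0.230

Under Łukasiewicz:
  A5 & A1 = max(0, a+b−1) on (0.77, 0.46) = 0.23
  ~A1 = 1 − 0.46 = 0.54
  (A5 & A1) | ~A1 = min(1, a+b) on (0.23, 0.54) = 0.77
  → value = 0.7700
Under Gödel:
  A5 & A1 = min(a, b) on (0.77, 0.46) = 0.46
  ~A1 = 1 − 0.46 = 0.54
  (A5 & A1) | ~A1 = max(a, b) on (0.46, 0.54) = 0.54
  → value = 0.5400
|0.7700 − 0.5400| = 0.230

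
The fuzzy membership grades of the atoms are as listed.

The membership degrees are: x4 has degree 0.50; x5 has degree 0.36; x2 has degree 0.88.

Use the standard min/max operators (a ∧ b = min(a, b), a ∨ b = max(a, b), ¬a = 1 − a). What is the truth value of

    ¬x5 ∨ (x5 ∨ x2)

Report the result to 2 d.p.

¬x5 = 1 − 0.36 = 0.64
x5 ∨ x2 = max(a, b) on (0.36, 0.88) = 0.88
¬x5 ∨ (x5 ∨ x2) = max(a, b) on (0.64, 0.88) = 0.88

0.88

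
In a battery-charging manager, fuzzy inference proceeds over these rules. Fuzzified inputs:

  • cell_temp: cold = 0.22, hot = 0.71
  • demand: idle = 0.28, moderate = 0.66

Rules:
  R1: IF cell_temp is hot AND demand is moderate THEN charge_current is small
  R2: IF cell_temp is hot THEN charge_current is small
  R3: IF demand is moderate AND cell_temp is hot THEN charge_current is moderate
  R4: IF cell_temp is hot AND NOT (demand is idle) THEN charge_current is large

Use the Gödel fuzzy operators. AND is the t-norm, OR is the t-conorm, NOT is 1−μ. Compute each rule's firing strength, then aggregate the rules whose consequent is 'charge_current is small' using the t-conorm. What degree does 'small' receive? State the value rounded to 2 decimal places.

R1: hot=0.71, moderate=0.66; AND[min(a, b)] → w = 0.66
R2: hot=0.71 → w = 0.71
R3: moderate=0.66, hot=0.71; AND[min(a, b)] → w = 0.66
R4: hot=0.71, ¬idle=1−0.28=0.72; AND[min(a, b)] → w = 0.71
Rules with consequent 'small': {R1, R2} → strengths 0.66, 0.71
Aggregate via t-conorm [max(a, b)]: 0.71

0.71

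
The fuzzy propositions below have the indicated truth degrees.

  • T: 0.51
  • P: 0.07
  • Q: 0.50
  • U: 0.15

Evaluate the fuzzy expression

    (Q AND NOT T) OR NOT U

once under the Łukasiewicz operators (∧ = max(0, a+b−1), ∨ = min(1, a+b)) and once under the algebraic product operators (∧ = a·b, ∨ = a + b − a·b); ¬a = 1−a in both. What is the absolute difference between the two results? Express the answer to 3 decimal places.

Under Łukasiewicz:
  NOT T = 1 − 0.51 = 0.49
  Q AND NOT T = max(0, a+b−1) on (0.50, 0.49) = 0.00
  NOT U = 1 − 0.15 = 0.85
  (Q AND NOT T) OR NOT U = min(1, a+b) on (0.00, 0.85) = 0.85
  → value = 0.8500
Under algebraic product:
  NOT T = 1 − 0.5100 = 0.4900
  Q AND NOT T = a·b on (0.5000, 0.4900) = 0.2450
  NOT U = 1 − 0.1500 = 0.8500
  (Q AND NOT T) OR NOT U = a + b − a·b on (0.2450, 0.8500) = 0.8867
  → value = 0.8867
|0.8500 − 0.8867| = 0.037

0.037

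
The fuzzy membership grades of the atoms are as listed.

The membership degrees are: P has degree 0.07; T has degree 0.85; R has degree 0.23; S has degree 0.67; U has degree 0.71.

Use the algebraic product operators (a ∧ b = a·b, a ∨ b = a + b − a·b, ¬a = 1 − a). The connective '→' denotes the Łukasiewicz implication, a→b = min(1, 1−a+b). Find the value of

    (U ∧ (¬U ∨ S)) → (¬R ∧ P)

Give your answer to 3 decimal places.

¬U = 1 − 0.7100 = 0.2900
¬U ∨ S = a + b − a·b on (0.2900, 0.6700) = 0.7657
U ∧ (¬U ∨ S) = a·b on (0.7100, 0.7657) = 0.5436
¬R = 1 − 0.2300 = 0.7700
¬R ∧ P = a·b on (0.7700, 0.0700) = 0.0539
(U ∧ (¬U ∨ S)) → (¬R ∧ P)  [Łukasiewicz: min(1, 1−a+b)] with a=0.5436, b=0.0539 → 0.5103

0.510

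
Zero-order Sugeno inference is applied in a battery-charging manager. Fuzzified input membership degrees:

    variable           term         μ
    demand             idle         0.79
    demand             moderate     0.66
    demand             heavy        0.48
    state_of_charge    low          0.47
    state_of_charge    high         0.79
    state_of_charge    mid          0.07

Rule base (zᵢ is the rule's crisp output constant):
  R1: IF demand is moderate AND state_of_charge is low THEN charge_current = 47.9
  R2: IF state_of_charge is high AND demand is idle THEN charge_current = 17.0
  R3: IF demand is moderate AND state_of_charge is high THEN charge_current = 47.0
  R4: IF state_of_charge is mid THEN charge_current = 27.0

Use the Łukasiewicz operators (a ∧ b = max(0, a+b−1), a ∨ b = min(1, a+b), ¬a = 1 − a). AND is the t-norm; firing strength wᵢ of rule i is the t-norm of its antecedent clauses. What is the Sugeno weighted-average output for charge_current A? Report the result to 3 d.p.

31.811

R1 (z=47.9): moderate=0.66, low=0.47; AND[max(0, a+b−1)] → w = 0.13
R2 (z=17.0): high=0.79, idle=0.79; AND[max(0, a+b−1)] → w = 0.58
R3 (z=47.0): moderate=0.66, high=0.79; AND[max(0, a+b−1)] → w = 0.45
R4 (z=27.0): mid=0.07 → w = 0.07
Weighted average = (0.13·47.9 + 0.58·17.0 + 0.45·47.0 + 0.07·27.0) / (0.13 + 0.58 + 0.45 + 0.07)
  = 39.1270 / 1.2300 = 31.811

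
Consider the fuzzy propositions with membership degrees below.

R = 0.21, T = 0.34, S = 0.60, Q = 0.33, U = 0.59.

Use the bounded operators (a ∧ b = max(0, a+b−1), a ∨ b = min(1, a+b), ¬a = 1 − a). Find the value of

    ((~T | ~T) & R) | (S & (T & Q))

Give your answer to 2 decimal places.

0.21

~T = 1 − 0.34 = 0.66
~T = 1 − 0.34 = 0.66
~T | ~T = min(1, a+b) on (0.66, 0.66) = 1.00
(~T | ~T) & R = max(0, a+b−1) on (1.00, 0.21) = 0.21
T & Q = max(0, a+b−1) on (0.34, 0.33) = 0.00
S & (T & Q) = max(0, a+b−1) on (0.60, 0.00) = 0.00
((~T | ~T) & R) | (S & (T & Q)) = min(1, a+b) on (0.21, 0.00) = 0.21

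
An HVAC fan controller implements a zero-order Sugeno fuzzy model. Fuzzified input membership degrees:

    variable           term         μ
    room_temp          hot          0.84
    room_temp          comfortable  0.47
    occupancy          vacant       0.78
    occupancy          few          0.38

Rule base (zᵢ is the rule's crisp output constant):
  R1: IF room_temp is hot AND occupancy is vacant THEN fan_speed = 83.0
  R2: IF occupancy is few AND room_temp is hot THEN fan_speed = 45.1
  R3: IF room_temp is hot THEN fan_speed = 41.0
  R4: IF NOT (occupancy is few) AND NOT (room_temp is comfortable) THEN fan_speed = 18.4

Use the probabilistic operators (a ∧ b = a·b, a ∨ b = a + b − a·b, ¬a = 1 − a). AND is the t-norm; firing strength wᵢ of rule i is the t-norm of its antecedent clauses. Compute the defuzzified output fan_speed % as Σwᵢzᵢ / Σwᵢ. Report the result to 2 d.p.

50.99

R1 (z=83.0): hot=0.84, vacant=0.78; AND[a·b] → w = 0.6552
R2 (z=45.1): few=0.38, hot=0.84; AND[a·b] → w = 0.3192
R3 (z=41.0): hot=0.84 → w = 0.8400
R4 (z=18.4): ¬few=1−0.38=0.62, ¬comfortable=1−0.47=0.53; AND[a·b] → w = 0.3286
Weighted average = (0.6552·83.0 + 0.3192·45.1 + 0.8400·41.0 + 0.3286·18.4) / (0.6552 + 0.3192 + 0.8400 + 0.3286)
  = 109.2638 / 2.1430 = 50.99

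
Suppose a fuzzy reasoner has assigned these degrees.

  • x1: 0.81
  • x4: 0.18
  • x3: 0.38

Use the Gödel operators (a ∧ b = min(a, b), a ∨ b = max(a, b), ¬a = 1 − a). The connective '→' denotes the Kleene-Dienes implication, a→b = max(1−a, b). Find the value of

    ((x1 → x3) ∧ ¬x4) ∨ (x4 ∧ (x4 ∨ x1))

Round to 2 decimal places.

0.38

x1 → x3  [Kleene-Dienes: max(1−a, b)] with a=0.81, b=0.38 → 0.38
¬x4 = 1 − 0.18 = 0.82
(x1 → x3) ∧ ¬x4 = min(a, b) on (0.38, 0.82) = 0.38
x4 ∨ x1 = max(a, b) on (0.18, 0.81) = 0.81
x4 ∧ (x4 ∨ x1) = min(a, b) on (0.18, 0.81) = 0.18
((x1 → x3) ∧ ¬x4) ∨ (x4 ∧ (x4 ∨ x1)) = max(a, b) on (0.38, 0.18) = 0.38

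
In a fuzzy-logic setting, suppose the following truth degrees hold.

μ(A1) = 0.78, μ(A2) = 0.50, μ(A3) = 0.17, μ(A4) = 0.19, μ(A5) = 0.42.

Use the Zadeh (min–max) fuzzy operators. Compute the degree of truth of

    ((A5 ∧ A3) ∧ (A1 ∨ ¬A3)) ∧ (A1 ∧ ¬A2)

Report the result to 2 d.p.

A5 ∧ A3 = min(a, b) on (0.42, 0.17) = 0.17
¬A3 = 1 − 0.17 = 0.83
A1 ∨ ¬A3 = max(a, b) on (0.78, 0.83) = 0.83
(A5 ∧ A3) ∧ (A1 ∨ ¬A3) = min(a, b) on (0.17, 0.83) = 0.17
¬A2 = 1 − 0.50 = 0.50
A1 ∧ ¬A2 = min(a, b) on (0.78, 0.50) = 0.50
((A5 ∧ A3) ∧ (A1 ∨ ¬A3)) ∧ (A1 ∧ ¬A2) = min(a, b) on (0.17, 0.50) = 0.17

0.17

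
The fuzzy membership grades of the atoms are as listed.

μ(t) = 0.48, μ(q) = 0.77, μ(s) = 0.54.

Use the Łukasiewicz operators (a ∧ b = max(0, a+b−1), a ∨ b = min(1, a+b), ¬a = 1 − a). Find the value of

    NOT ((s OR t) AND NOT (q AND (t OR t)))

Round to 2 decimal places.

s OR t = min(1, a+b) on (0.54, 0.48) = 1.00
t OR t = min(1, a+b) on (0.48, 0.48) = 0.96
q AND (t OR t) = max(0, a+b−1) on (0.77, 0.96) = 0.73
NOT (q AND (t OR t)) = 1 − 0.73 = 0.27
(s OR t) AND NOT (q AND (t OR t)) = max(0, a+b−1) on (1.00, 0.27) = 0.27
NOT ((s OR t) AND NOT (q AND (t OR t))) = 1 − 0.27 = 0.73

0.73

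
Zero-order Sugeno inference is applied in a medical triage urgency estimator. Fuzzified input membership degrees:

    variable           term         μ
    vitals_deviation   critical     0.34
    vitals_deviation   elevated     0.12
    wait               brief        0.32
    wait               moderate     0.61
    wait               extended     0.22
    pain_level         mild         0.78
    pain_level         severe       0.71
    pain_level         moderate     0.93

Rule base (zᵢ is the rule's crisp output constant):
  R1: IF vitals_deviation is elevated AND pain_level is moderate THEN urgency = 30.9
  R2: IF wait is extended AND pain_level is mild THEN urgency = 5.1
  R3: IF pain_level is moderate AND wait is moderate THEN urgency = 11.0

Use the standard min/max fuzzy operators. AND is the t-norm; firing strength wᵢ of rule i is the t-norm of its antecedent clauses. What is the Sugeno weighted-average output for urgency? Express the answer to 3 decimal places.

R1 (z=30.9): elevated=0.12, moderate=0.93; AND[min(a, b)] → w = 0.12
R2 (z=5.1): extended=0.22, mild=0.78; AND[min(a, b)] → w = 0.22
R3 (z=11.0): moderate=0.93, moderate=0.61; AND[min(a, b)] → w = 0.61
Weighted average = (0.12·30.9 + 0.22·5.1 + 0.61·11.0) / (0.12 + 0.22 + 0.61)
  = 11.5400 / 0.9500 = 12.147

12.147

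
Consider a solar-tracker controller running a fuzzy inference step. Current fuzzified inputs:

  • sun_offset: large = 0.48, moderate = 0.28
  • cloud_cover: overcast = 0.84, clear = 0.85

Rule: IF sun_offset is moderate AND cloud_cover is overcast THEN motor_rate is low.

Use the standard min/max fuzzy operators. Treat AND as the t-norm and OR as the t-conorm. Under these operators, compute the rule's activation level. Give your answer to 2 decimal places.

0.28

firing strength: moderate=0.28, overcast=0.84; AND[min(a, b)] → w = 0.28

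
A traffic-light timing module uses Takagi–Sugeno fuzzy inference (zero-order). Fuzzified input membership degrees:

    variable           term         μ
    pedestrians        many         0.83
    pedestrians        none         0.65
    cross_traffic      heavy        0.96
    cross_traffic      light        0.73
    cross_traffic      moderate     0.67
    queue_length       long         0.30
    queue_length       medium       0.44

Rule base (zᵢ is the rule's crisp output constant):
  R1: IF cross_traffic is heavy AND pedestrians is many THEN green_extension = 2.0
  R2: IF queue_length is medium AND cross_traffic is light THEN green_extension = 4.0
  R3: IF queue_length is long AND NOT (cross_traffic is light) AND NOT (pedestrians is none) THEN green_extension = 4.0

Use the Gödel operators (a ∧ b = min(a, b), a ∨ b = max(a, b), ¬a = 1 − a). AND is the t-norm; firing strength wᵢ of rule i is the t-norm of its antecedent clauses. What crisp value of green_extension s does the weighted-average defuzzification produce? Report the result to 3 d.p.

2.922

R1 (z=2.0): heavy=0.96, many=0.83; AND[min(a, b)] → w = 0.83
R2 (z=4.0): medium=0.44, light=0.73; AND[min(a, b)] → w = 0.44
R3 (z=4.0): long=0.30, ¬light=1−0.73=0.27, ¬none=1−0.65=0.35; AND[min(a, b)] → w = 0.27
Weighted average = (0.83·2.0 + 0.44·4.0 + 0.27·4.0) / (0.83 + 0.44 + 0.27)
  = 4.5000 / 1.5400 = 2.922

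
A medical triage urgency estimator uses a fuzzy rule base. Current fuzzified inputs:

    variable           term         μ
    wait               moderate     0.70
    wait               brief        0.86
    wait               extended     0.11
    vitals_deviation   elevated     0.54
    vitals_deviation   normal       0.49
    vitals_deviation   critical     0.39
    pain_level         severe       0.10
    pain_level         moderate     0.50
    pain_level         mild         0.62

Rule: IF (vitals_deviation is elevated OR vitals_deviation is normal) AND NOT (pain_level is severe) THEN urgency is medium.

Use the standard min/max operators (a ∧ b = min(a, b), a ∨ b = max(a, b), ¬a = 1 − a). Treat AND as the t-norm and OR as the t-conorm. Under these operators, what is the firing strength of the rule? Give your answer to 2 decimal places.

firing strength: (elevated=0.54 OR normal=0.49) = 0.54; AND[min(a, b)] with ¬severe=1−0.10=0.90 → w = 0.54

0.54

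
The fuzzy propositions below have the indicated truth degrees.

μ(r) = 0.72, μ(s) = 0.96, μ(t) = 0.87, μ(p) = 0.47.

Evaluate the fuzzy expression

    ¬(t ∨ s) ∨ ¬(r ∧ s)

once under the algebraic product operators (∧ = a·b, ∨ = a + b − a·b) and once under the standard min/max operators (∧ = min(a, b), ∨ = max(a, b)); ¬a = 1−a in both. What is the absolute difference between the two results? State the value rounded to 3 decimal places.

0.032

Under algebraic product:
  t ∨ s = a + b − a·b on (0.8700, 0.9600) = 0.9948
  ¬(t ∨ s) = 1 − 0.9948 = 0.0052
  r ∧ s = a·b on (0.7200, 0.9600) = 0.6912
  ¬(r ∧ s) = 1 − 0.6912 = 0.3088
  ¬(t ∨ s) ∨ ¬(r ∧ s) = a + b − a·b on (0.0052, 0.3088) = 0.3124
  → value = 0.3124
Under standard min/max:
  t ∨ s = max(a, b) on (0.87, 0.96) = 0.96
  ¬(t ∨ s) = 1 − 0.96 = 0.04
  r ∧ s = min(a, b) on (0.72, 0.96) = 0.72
  ¬(r ∧ s) = 1 − 0.72 = 0.28
  ¬(t ∨ s) ∨ ¬(r ∧ s) = max(a, b) on (0.04, 0.28) = 0.28
  → value = 0.2800
|0.3124 − 0.2800| = 0.032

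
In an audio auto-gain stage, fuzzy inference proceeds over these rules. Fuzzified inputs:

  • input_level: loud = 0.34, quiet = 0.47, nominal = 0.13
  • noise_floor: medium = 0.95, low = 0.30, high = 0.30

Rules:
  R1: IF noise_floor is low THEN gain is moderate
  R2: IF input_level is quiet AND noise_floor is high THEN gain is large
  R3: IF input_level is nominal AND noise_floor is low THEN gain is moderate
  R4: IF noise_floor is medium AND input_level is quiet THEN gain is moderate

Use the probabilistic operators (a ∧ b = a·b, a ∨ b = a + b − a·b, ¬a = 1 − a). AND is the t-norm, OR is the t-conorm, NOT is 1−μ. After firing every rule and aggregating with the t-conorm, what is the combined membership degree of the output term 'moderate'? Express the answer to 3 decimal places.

0.628

R1: low=0.30 → w = 0.3000
R2: quiet=0.47, high=0.30; AND[a·b] → w = 0.1410
R3: nominal=0.13, low=0.30; AND[a·b] → w = 0.0390
R4: medium=0.95, quiet=0.47; AND[a·b] → w = 0.4465
Rules with consequent 'moderate': {R1, R3, R4} → strengths 0.3000, 0.0390, 0.4465
Aggregate via t-conorm [a + b − a·b]: 0.6277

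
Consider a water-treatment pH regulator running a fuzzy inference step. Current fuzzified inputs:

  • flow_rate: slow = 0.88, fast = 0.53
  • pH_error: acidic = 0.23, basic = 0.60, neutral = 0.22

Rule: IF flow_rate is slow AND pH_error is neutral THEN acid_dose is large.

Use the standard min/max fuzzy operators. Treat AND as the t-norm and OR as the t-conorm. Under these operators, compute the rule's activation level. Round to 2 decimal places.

0.22

firing strength: slow=0.88, neutral=0.22; AND[min(a, b)] → w = 0.22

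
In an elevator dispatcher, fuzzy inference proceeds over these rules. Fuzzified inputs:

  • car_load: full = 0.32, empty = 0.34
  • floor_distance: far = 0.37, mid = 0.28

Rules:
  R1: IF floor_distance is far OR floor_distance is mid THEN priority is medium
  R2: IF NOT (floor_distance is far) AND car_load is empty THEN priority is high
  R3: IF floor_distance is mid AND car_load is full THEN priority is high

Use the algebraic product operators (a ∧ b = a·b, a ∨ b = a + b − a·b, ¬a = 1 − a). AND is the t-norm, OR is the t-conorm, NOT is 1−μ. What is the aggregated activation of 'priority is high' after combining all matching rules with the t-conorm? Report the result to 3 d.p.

0.285

R1: far=0.37, mid=0.28; OR[a + b − a·b] → w = 0.5464
R2: ¬far=1−0.37=0.63, empty=0.34; AND[a·b] → w = 0.2142
R3: mid=0.28, full=0.32; AND[a·b] → w = 0.0896
Rules with consequent 'high': {R2, R3} → strengths 0.2142, 0.0896
Aggregate via t-conorm [a + b − a·b]: 0.2846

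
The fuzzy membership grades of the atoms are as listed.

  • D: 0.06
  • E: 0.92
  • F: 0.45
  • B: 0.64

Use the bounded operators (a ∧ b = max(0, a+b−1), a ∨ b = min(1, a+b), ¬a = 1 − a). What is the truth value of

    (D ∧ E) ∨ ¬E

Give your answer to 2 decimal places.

0.08

D ∧ E = max(0, a+b−1) on (0.06, 0.92) = 0.00
¬E = 1 − 0.92 = 0.08
(D ∧ E) ∨ ¬E = min(1, a+b) on (0.00, 0.08) = 0.08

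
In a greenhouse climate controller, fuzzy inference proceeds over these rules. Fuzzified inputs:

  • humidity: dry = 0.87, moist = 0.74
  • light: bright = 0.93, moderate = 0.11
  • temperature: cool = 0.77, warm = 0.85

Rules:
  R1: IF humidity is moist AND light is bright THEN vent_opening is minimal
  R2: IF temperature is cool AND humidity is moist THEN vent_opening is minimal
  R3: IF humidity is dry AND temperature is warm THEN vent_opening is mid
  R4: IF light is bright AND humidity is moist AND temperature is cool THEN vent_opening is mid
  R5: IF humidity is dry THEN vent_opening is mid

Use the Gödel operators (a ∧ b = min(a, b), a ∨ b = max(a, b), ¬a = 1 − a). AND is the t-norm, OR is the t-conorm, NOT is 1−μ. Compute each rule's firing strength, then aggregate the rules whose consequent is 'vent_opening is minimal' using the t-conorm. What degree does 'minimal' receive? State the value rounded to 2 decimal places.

0.74

R1: moist=0.74, bright=0.93; AND[min(a, b)] → w = 0.74
R2: cool=0.77, moist=0.74; AND[min(a, b)] → w = 0.74
R3: dry=0.87, warm=0.85; AND[min(a, b)] → w = 0.85
R4: bright=0.93, moist=0.74, cool=0.77; AND[min(a, b)] → w = 0.74
R5: dry=0.87 → w = 0.87
Rules with consequent 'minimal': {R1, R2} → strengths 0.74, 0.74
Aggregate via t-conorm [max(a, b)]: 0.74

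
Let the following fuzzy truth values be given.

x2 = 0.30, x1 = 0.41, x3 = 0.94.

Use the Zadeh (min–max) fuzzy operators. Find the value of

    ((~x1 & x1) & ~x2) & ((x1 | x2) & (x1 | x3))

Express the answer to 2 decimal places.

0.41

~x1 = 1 − 0.41 = 0.59
~x1 & x1 = min(a, b) on (0.59, 0.41) = 0.41
~x2 = 1 − 0.30 = 0.70
(~x1 & x1) & ~x2 = min(a, b) on (0.41, 0.70) = 0.41
x1 | x2 = max(a, b) on (0.41, 0.30) = 0.41
x1 | x3 = max(a, b) on (0.41, 0.94) = 0.94
(x1 | x2) & (x1 | x3) = min(a, b) on (0.41, 0.94) = 0.41
((~x1 & x1) & ~x2) & ((x1 | x2) & (x1 | x3)) = min(a, b) on (0.41, 0.41) = 0.41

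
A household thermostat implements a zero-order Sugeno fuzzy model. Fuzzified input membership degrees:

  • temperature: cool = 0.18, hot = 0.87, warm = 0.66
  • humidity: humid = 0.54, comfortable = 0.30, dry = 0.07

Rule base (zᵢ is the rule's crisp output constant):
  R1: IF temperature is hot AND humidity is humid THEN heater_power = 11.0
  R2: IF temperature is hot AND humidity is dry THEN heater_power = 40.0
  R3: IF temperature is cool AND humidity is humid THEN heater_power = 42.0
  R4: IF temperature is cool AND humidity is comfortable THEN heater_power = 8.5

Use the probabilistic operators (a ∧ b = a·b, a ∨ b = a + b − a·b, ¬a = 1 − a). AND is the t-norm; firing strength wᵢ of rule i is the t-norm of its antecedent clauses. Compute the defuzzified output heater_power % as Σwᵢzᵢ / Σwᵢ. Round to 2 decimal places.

R1 (z=11.0): hot=0.87, humid=0.54; AND[a·b] → w = 0.4698
R2 (z=40.0): hot=0.87, dry=0.07; AND[a·b] → w = 0.0609
R3 (z=42.0): cool=0.18, humid=0.54; AND[a·b] → w = 0.0972
R4 (z=8.5): cool=0.18, comfortable=0.30; AND[a·b] → w = 0.0540
Weighted average = (0.4698·11.0 + 0.0609·40.0 + 0.0972·42.0 + 0.0540·8.5) / (0.4698 + 0.0609 + 0.0972 + 0.0540)
  = 12.1452 / 0.6819 = 17.81

17.81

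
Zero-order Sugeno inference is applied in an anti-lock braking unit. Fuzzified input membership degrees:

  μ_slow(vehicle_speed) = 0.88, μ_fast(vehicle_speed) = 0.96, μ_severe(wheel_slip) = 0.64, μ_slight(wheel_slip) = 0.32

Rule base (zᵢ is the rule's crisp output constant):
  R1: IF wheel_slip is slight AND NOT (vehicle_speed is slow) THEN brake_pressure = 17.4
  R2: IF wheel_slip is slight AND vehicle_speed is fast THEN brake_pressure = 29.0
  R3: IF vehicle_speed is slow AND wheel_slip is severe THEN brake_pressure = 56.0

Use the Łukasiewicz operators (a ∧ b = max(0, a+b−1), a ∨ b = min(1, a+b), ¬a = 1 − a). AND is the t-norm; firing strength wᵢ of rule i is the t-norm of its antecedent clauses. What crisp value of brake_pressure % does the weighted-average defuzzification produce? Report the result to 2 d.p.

R1 (z=17.4): slight=0.32, ¬slow=1−0.88=0.12; AND[max(0, a+b−1)] → w = 0.00
R2 (z=29.0): slight=0.32, fast=0.96; AND[max(0, a+b−1)] → w = 0.28
R3 (z=56.0): slow=0.88, severe=0.64; AND[max(0, a+b−1)] → w = 0.52
Weighted average = (0.00·17.4 + 0.28·29.0 + 0.52·56.0) / (0.00 + 0.28 + 0.52)
  = 37.2400 / 0.8000 = 46.55

46.55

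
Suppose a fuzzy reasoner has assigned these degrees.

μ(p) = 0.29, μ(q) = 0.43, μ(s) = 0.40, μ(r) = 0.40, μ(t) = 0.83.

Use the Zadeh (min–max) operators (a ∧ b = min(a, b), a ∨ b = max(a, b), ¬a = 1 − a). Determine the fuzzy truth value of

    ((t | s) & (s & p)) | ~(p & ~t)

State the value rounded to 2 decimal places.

0.83

t | s = max(a, b) on (0.83, 0.40) = 0.83
s & p = min(a, b) on (0.40, 0.29) = 0.29
(t | s) & (s & p) = min(a, b) on (0.83, 0.29) = 0.29
~t = 1 − 0.83 = 0.17
p & ~t = min(a, b) on (0.29, 0.17) = 0.17
~(p & ~t) = 1 − 0.17 = 0.83
((t | s) & (s & p)) | ~(p & ~t) = max(a, b) on (0.29, 0.83) = 0.83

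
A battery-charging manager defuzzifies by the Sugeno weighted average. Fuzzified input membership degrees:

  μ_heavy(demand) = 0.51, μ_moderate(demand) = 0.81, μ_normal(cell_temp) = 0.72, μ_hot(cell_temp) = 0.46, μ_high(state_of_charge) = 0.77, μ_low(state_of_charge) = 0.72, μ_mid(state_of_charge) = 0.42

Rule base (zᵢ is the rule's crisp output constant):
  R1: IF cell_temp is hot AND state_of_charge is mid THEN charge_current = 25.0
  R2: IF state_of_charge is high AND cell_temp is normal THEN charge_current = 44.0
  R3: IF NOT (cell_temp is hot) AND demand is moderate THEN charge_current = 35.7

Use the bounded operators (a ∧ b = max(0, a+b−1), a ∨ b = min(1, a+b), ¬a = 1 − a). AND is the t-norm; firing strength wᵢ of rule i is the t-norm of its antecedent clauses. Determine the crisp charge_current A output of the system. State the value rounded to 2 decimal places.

R1 (z=25.0): hot=0.46, mid=0.42; AND[max(0, a+b−1)] → w = 0.00
R2 (z=44.0): high=0.77, normal=0.72; AND[max(0, a+b−1)] → w = 0.49
R3 (z=35.7): ¬hot=1−0.46=0.54, moderate=0.81; AND[max(0, a+b−1)] → w = 0.35
Weighted average = (0.00·25.0 + 0.49·44.0 + 0.35·35.7) / (0.00 + 0.49 + 0.35)
  = 34.0550 / 0.8400 = 40.54

40.54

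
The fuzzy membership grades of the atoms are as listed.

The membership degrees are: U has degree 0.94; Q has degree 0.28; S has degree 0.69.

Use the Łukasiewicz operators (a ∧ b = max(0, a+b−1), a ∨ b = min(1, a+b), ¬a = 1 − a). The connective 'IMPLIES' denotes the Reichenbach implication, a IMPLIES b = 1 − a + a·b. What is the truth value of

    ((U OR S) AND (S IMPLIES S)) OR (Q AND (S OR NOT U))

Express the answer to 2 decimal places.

U OR S = min(1, a+b) on (0.94, 0.69) = 1.00
S IMPLIES S  [Reichenbach: 1 − a + a·b] with a=0.69, b=0.69 → 0.79
(U OR S) AND (S IMPLIES S) = max(0, a+b−1) on (1.00, 0.79) = 0.79
NOT U = 1 − 0.94 = 0.06
S OR NOT U = min(1, a+b) on (0.69, 0.06) = 0.75
Q AND (S OR NOT U) = max(0, a+b−1) on (0.28, 0.75) = 0.03
((U OR S) AND (S IMPLIES S)) OR (Q AND (S OR NOT U)) = min(1, a+b) on (0.79, 0.03) = 0.82

0.82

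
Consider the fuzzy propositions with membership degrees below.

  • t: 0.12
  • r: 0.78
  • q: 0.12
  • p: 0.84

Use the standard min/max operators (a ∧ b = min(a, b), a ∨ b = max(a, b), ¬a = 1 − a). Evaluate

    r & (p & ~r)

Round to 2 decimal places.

0.22

~r = 1 − 0.78 = 0.22
p & ~r = min(a, b) on (0.84, 0.22) = 0.22
r & (p & ~r) = min(a, b) on (0.78, 0.22) = 0.22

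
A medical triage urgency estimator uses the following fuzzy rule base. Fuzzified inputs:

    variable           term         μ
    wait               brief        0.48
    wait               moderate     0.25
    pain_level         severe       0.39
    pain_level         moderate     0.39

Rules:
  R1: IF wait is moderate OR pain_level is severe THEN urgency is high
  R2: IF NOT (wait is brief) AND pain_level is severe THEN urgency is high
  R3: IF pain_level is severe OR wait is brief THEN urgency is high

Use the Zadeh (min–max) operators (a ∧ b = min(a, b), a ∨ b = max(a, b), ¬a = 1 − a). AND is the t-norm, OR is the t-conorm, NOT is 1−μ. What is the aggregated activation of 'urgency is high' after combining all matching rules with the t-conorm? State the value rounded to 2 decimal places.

0.48

R1: moderate=0.25, severe=0.39; OR[max(a, b)] → w = 0.39
R2: ¬brief=1−0.48=0.52, severe=0.39; AND[min(a, b)] → w = 0.39
R3: severe=0.39, brief=0.48; OR[max(a, b)] → w = 0.48
Rules with consequent 'high': {R1, R2, R3} → strengths 0.39, 0.39, 0.48
Aggregate via t-conorm [max(a, b)]: 0.48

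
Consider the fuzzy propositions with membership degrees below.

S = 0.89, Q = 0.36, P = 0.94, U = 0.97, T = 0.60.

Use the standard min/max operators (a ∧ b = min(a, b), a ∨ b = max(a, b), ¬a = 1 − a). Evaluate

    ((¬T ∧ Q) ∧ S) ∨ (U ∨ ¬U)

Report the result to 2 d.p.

¬T = 1 − 0.60 = 0.40
¬T ∧ Q = min(a, b) on (0.40, 0.36) = 0.36
(¬T ∧ Q) ∧ S = min(a, b) on (0.36, 0.89) = 0.36
¬U = 1 − 0.97 = 0.03
U ∨ ¬U = max(a, b) on (0.97, 0.03) = 0.97
((¬T ∧ Q) ∧ S) ∨ (U ∨ ¬U) = max(a, b) on (0.36, 0.97) = 0.97

0.97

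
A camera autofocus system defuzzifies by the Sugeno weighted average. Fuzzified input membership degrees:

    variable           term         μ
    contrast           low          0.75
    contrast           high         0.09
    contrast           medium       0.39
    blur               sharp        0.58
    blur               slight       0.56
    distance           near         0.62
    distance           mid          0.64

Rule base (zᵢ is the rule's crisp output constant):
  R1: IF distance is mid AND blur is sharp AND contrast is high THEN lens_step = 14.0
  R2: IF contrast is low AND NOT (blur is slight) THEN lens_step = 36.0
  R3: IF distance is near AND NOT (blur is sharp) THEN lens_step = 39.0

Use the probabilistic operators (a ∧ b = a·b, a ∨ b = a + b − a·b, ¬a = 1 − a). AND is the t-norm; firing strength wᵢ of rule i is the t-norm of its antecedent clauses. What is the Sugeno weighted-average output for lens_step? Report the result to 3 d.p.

R1 (z=14.0): mid=0.64, sharp=0.58, high=0.09; AND[a·b] → w = 0.0334
R2 (z=36.0): low=0.75, ¬slight=1−0.56=0.44; AND[a·b] → w = 0.3300
R3 (z=39.0): near=0.62, ¬sharp=1−0.58=0.42; AND[a·b] → w = 0.2604
Weighted average = (0.0334·14.0 + 0.3300·36.0 + 0.2604·39.0) / (0.0334 + 0.3300 + 0.2604)
  = 22.5033 / 0.6238 = 36.074

36.074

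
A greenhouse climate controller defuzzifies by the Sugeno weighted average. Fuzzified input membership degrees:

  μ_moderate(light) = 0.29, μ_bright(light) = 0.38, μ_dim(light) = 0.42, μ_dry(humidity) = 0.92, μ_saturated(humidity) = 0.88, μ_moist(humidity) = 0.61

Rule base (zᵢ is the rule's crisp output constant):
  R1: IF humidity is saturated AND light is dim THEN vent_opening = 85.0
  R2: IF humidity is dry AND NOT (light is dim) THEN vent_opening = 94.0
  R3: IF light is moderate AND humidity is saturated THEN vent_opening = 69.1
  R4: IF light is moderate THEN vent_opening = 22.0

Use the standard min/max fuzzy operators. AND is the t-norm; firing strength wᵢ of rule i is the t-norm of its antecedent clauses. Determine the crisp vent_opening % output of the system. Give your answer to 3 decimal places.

R1 (z=85.0): saturated=0.88, dim=0.42; AND[min(a, b)] → w = 0.42
R2 (z=94.0): dry=0.92, ¬dim=1−0.42=0.58; AND[min(a, b)] → w = 0.58
R3 (z=69.1): moderate=0.29, saturated=0.88; AND[min(a, b)] → w = 0.29
R4 (z=22.0): moderate=0.29 → w = 0.29
Weighted average = (0.42·85.0 + 0.58·94.0 + 0.29·69.1 + 0.29·22.0) / (0.42 + 0.58 + 0.29 + 0.29)
  = 116.6390 / 1.5800 = 73.822

73.822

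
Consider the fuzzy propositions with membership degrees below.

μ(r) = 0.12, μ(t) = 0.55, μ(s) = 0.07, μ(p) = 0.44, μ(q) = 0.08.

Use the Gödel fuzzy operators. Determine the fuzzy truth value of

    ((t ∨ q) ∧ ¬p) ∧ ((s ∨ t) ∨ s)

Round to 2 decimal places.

0.55

t ∨ q = max(a, b) on (0.55, 0.08) = 0.55
¬p = 1 − 0.44 = 0.56
(t ∨ q) ∧ ¬p = min(a, b) on (0.55, 0.56) = 0.55
s ∨ t = max(a, b) on (0.07, 0.55) = 0.55
(s ∨ t) ∨ s = max(a, b) on (0.55, 0.07) = 0.55
((t ∨ q) ∧ ¬p) ∧ ((s ∨ t) ∨ s) = min(a, b) on (0.55, 0.55) = 0.55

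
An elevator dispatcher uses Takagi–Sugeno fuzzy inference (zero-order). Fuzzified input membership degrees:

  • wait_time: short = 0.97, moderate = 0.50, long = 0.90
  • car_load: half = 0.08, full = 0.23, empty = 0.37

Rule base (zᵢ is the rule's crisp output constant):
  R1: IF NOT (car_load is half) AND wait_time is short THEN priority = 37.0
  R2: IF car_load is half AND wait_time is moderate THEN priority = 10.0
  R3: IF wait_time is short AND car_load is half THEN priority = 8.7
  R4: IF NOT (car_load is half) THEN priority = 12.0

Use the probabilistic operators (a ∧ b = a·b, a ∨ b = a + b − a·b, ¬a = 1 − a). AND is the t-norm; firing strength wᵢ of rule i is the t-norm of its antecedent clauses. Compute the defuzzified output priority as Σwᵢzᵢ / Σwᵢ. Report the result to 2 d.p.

R1 (z=37.0): ¬half=1−0.08=0.92, short=0.97; AND[a·b] → w = 0.8924
R2 (z=10.0): half=0.08, moderate=0.50; AND[a·b] → w = 0.0400
R3 (z=8.7): short=0.97, half=0.08; AND[a·b] → w = 0.0776
R4 (z=12.0): ¬half=1−0.08=0.92 → w = 0.9200
Weighted average = (0.8924·37.0 + 0.0400·10.0 + 0.0776·8.7 + 0.9200·12.0) / (0.8924 + 0.0400 + 0.0776 + 0.9200)
  = 45.1339 / 1.9300 = 23.39

23.39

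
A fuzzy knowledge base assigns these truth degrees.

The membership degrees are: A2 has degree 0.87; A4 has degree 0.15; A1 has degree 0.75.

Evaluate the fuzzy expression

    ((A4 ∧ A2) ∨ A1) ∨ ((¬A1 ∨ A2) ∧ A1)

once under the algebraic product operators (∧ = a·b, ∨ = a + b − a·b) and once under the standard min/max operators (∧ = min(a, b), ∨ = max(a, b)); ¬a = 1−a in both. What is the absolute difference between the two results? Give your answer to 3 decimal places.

Under algebraic product:
  A4 ∧ A2 = a·b on (0.1500, 0.8700) = 0.1305
  (A4 ∧ A2) ∨ A1 = a + b − a·b on (0.1305, 0.7500) = 0.7826
  ¬A1 = 1 − 0.7500 = 0.2500
  ¬A1 ∨ A2 = a + b − a·b on (0.2500, 0.8700) = 0.9025
  (¬A1 ∨ A2) ∧ A1 = a·b on (0.9025, 0.7500) = 0.6769
  ((A4 ∧ A2) ∨ A1) ∨ ((¬A1 ∨ A2) ∧ A1) = a + b − a·b on (0.7826, 0.6769) = 0.9298
  → value = 0.9298
Under standard min/max:
  A4 ∧ A2 = min(a, b) on (0.15, 0.87) = 0.15
  (A4 ∧ A2) ∨ A1 = max(a, b) on (0.15, 0.75) = 0.75
  ¬A1 = 1 − 0.75 = 0.25
  ¬A1 ∨ A2 = max(a, b) on (0.25, 0.87) = 0.87
  (¬A1 ∨ A2) ∧ A1 = min(a, b) on (0.87, 0.75) = 0.75
  ((A4 ∧ A2) ∨ A1) ∨ ((¬A1 ∨ A2) ∧ A1) = max(a, b) on (0.75, 0.75) = 0.75
  → value = 0.7500
|0.9298 − 0.7500| = 0.180

0.180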